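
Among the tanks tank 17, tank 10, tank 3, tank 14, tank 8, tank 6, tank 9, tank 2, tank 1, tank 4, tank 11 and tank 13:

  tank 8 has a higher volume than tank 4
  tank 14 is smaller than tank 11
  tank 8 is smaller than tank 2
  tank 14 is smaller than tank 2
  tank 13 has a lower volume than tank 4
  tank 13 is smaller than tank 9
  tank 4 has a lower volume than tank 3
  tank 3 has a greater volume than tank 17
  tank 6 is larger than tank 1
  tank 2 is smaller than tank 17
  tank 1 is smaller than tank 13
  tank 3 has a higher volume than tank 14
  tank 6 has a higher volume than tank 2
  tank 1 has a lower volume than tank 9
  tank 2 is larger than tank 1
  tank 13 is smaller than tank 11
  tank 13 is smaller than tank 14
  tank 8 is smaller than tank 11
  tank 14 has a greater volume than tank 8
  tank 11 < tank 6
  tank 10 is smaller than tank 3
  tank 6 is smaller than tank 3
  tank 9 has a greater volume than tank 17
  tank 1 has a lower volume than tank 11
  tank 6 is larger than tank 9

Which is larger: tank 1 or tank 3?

tank 3

Chaining the given relations: tank 1 < tank 13 < tank 4 < tank 8 < tank 14 < tank 2 < tank 17 < tank 9 < tank 6 < tank 3.
So tank 1 < tank 3; tank 3 is the larger of the two.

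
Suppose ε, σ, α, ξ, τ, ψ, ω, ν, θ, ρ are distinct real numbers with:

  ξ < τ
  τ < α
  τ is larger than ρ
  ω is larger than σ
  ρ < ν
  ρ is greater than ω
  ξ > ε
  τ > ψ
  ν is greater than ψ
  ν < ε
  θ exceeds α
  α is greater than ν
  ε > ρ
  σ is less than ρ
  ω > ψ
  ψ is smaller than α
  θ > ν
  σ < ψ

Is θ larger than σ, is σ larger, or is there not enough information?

The relevant relations are σ < ψ; ψ < ω; ω < ρ; ρ < ν; ν < ε; ε < ξ; ξ < τ; τ < α; α < θ.
Together: σ < ψ < ω < ρ < ν < ε < ξ < τ < α < θ.
So θ is larger.

θ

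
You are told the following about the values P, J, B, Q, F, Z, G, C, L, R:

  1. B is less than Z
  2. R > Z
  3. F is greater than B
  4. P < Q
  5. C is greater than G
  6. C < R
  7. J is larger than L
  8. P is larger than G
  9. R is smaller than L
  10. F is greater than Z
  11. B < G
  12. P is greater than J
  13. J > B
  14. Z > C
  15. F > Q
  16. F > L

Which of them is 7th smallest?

J

The consecutive relations fix a unique order: B < G < C < Z < R < L < J < P < Q < F.
Counting 7 from the smallest end gives J.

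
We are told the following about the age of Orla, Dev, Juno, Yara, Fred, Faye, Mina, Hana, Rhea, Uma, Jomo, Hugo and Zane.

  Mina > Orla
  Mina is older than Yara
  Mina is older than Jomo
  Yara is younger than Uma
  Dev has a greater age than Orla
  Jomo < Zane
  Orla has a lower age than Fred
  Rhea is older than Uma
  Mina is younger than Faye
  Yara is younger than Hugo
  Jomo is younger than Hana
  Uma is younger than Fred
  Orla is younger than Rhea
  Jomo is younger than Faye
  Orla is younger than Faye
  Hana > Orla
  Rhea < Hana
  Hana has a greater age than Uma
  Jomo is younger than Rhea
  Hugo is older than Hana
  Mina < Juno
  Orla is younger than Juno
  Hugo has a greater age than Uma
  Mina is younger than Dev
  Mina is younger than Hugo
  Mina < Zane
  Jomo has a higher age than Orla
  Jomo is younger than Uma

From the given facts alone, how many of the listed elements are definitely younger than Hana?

From Hana the given relations immediately reach Orla, Jomo, Uma, Rhea.
From those, Yara — 5 in total.
Nothing else is reachable below Hana; 5 in all.

5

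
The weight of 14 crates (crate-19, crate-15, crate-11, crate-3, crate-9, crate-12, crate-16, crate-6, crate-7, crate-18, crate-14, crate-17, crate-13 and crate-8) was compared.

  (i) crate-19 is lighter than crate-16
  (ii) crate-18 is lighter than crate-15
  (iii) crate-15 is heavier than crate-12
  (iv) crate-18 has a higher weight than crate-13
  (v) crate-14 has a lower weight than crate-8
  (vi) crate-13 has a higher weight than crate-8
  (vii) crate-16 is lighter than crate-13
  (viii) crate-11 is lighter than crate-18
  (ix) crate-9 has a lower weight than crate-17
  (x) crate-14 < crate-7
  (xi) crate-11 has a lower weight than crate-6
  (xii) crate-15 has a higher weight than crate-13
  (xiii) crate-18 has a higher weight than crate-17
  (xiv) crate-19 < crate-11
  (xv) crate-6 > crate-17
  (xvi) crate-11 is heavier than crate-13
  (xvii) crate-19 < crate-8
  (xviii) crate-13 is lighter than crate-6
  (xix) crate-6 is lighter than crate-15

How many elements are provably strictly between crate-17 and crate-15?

The relations place crate-17 below crate-15. An element lies strictly between them when it is forced above crate-17 and also forced below crate-15.
Above crate-17: {crate-6, crate-18}. Below crate-15: {crate-14, crate-19, crate-8, crate-16, crate-13, crate-9, crate-12, crate-11, crate-6, crate-18}.
Intersection: {crate-6, crate-18} — 2.

2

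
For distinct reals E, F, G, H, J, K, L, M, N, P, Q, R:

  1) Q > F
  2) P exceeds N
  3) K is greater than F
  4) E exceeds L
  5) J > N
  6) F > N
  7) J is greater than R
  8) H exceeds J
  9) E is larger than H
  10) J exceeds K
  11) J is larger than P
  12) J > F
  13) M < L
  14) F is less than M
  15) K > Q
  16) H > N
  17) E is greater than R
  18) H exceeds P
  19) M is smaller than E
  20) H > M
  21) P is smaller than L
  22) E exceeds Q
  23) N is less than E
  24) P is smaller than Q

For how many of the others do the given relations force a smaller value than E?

The elements the relations force below E are N, F, P, M, Q, L, R, K, J, H — no chain reaches any other.
That is 10.

10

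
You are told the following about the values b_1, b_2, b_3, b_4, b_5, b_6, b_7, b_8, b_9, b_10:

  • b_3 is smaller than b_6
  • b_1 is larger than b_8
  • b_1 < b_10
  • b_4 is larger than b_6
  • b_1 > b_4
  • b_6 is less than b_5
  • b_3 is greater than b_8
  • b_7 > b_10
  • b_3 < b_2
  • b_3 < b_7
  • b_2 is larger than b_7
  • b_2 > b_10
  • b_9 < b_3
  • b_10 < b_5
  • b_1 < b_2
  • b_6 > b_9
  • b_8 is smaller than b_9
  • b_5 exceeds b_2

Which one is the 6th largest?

The consecutive relations fix a unique order: b_8 < b_9 < b_3 < b_6 < b_4 < b_1 < b_10 < b_7 < b_2 < b_5.
Counting 6 from the largest end gives b_4.

b_4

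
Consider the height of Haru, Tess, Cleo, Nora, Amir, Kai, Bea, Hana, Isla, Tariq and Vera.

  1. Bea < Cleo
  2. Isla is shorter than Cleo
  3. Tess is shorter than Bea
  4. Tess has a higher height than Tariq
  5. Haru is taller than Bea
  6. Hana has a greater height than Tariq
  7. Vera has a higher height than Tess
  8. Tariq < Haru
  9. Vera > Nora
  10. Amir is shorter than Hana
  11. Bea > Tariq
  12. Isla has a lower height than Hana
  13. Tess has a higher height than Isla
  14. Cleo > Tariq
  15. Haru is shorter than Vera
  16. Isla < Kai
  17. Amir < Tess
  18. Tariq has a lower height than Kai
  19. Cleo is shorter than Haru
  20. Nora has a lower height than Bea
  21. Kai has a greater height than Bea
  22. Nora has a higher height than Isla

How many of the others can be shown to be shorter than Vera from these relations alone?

The elements the relations force below Vera are Amir, Isla, Tariq, Tess, Nora, Bea, Cleo, Haru — no chain reaches any other.
That is 8.

8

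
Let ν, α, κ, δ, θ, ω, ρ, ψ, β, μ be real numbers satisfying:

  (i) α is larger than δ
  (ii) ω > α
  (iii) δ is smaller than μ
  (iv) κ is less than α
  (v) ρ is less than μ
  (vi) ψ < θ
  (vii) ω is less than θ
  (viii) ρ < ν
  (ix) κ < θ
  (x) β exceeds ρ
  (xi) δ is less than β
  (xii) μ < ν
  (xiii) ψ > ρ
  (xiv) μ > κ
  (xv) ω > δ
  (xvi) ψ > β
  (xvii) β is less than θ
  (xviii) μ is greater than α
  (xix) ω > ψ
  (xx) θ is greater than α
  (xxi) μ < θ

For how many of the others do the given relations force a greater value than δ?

From δ the given relations immediately reach α, β, μ, ω.
From those, ψ, ν, θ — 7 in total.
No other element is forced above δ by the given relations, so the count is 7.

7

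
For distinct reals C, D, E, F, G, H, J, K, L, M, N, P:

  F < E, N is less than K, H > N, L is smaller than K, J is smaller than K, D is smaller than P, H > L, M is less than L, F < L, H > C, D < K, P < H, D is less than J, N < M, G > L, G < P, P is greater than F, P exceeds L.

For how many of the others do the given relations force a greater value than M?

5

The elements the relations force above M are L, G, K, P, H — no chain reaches any other.
That is 5.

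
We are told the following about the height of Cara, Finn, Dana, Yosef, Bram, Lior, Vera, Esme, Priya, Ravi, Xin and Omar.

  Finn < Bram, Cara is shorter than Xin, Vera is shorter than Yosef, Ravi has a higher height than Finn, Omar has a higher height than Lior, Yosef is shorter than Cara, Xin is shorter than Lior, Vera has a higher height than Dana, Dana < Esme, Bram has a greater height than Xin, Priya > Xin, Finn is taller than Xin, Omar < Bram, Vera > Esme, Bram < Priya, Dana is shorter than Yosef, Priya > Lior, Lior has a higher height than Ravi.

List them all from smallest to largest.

Dana < Esme < Vera < Yosef < Cara < Xin < Finn < Ravi < Lior < Omar < Bram < Priya

Nothing is placed below Dana, so it is least; from there Dana < Esme; Esme < Vera; Vera < Yosef; Yosef < Cara; Cara < Xin; Xin < Finn; Finn < Ravi; Ravi < Lior; Lior < Omar; Omar < Bram; Bram < Priya, each given directly.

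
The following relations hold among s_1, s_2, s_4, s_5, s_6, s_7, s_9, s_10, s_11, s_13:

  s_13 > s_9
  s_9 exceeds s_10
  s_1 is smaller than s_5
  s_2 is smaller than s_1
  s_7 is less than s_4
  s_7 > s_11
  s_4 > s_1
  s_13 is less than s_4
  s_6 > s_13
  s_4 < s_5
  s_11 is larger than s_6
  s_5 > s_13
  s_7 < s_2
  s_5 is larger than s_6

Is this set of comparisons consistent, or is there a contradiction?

Every relation is compatible with s_10 < s_9 < s_13 < s_6 < s_11 < s_7 < s_2 < s_1 < s_4 < s_5; the set is consistent.

consistent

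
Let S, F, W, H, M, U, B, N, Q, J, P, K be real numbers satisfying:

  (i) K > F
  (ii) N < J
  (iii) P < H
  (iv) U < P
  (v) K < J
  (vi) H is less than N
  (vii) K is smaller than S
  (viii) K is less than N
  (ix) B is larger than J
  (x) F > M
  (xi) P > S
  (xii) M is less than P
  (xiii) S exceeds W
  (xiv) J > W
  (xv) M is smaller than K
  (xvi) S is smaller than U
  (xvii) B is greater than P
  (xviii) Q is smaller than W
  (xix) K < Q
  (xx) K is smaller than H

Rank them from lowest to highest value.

M < F < K < Q < W < S < U < P < H < N < J < B

Nothing is placed below M, so it is least; from there M < F; F < K; K < Q; Q < W; W < S; S < U; U < P; P < H; H < N; N < J; J < B, each given directly.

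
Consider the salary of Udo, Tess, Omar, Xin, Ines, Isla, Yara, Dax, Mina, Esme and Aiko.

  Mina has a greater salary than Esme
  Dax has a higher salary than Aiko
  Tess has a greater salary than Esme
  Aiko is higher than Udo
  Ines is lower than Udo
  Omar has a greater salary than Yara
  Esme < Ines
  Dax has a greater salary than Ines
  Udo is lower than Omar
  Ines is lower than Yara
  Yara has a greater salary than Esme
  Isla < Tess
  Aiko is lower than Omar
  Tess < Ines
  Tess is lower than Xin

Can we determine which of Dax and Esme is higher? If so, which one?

Dax

The relevant relations are Esme < Tess; Tess < Ines; Ines < Udo; Udo < Aiko; Aiko < Dax.
Together: Esme < Tess < Ines < Udo < Aiko < Dax.
So Dax is higher.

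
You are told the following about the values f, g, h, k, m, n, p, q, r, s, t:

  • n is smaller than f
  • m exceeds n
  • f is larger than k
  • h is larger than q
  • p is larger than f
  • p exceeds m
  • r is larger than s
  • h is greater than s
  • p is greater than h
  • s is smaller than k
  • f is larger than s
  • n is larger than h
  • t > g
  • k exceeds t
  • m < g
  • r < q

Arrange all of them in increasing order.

s < r < q < h < n < m < g < t < k < f < p

The consecutive links are each given: s < r; r < q; q < h; h < n; n < m; m < g; g < t; t < k; k < f; f < p.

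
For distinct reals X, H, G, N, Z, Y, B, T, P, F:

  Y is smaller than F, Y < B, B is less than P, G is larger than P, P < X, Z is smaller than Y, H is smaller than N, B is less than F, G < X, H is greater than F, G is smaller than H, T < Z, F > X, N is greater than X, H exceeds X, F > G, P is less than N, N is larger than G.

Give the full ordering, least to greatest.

T < Z < Y < B < P < G < X < F < H < N

The consecutive links are each given: T < Z; Z < Y; Y < B; B < P; P < G; G < X; X < F; F < H; H < N.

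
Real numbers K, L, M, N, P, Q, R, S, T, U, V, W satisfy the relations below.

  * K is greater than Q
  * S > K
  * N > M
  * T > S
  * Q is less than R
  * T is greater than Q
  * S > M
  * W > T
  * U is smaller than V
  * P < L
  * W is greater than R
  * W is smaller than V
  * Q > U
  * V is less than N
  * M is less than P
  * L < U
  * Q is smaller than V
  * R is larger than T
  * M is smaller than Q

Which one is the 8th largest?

Chaining the given pairs: M < P < L < U < Q < K < S < T < R < W < V < N.
Counting 8 from the largest end gives Q.

Q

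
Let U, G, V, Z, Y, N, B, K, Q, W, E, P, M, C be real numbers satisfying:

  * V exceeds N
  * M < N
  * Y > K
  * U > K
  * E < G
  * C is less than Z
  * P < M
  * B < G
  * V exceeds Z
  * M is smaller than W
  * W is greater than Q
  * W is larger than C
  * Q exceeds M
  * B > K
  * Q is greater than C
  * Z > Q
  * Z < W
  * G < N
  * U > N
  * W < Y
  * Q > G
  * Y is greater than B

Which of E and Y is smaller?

E < G and G < Q give E < Q.
Then Q < Z extends the chain to Z.
Then Z < W extends the chain to W.
Then W < Y extends the chain to Y.
So E < Y; E is the smaller of the two.

E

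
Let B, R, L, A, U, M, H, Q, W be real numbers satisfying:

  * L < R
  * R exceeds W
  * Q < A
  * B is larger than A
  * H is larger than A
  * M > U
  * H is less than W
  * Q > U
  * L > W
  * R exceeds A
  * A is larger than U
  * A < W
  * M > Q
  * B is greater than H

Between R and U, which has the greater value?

U < Q and Q < A give U < A.
With A < H: U < Q < A < H.
Then H < W extends the chain to W.
With W < L: U < Q < A < H < W < L.
With L < R: U < Q < A < H < W < L < R.
So U < R; R is the larger of the two.

R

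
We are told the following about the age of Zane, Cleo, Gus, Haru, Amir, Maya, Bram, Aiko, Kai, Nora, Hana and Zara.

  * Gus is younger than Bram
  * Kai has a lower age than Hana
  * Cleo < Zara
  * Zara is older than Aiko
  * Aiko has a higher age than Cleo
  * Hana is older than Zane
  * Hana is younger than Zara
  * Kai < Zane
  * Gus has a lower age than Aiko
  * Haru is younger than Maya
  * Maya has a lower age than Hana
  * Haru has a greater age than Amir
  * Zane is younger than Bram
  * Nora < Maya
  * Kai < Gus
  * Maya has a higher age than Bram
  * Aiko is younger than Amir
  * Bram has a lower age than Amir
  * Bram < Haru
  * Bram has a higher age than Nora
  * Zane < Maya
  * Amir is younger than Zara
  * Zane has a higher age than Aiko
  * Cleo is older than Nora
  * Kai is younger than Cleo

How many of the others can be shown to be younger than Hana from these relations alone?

Directly below Hana: Kai, Zane, Maya.
One step further: Nora, Aiko, Bram, Haru (7 so far).
One step further: Gus, Cleo, Amir (10 so far).
No other element is forced below Hana by the given relations, so the count is 10.

10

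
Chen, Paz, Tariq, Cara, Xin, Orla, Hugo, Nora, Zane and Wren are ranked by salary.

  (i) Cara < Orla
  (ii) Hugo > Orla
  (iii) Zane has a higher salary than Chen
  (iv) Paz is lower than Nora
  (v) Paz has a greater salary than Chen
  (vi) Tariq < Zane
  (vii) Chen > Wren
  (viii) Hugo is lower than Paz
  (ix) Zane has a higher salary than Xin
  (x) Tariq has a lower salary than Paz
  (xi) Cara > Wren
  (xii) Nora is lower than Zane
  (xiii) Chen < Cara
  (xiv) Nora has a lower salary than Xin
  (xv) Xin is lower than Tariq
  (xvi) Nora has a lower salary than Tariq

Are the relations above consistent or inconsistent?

inconsistent

We have Tariq < Paz stated directly, yet also Paz < Nora < Xin < Tariq by chaining the others — so Paz < Tariq. Contradiction.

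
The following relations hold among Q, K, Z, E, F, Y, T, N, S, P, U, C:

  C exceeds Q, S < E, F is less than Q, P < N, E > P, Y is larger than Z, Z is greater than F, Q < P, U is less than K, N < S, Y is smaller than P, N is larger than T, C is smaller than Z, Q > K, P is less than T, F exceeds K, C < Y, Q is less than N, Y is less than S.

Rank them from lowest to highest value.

Each adjacent pair is fixed by a given relation: U < K; K < F; F < Q; Q < C; C < Z; Z < Y; Y < P; P < T; T < N; N < S; S < E. Chaining them end to end gives the full order.

U < K < F < Q < C < Z < Y < P < T < N < S < E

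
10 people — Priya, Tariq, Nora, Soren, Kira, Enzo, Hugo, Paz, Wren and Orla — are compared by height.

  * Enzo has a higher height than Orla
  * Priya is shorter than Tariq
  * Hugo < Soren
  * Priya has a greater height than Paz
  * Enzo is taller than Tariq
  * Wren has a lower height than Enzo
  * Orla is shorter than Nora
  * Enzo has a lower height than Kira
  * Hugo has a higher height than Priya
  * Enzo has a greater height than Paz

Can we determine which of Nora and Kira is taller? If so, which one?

undetermined

Following every chain through Nora: below Nora we get Orla.
Kira is not reached, and no chain runs the other way from Kira to Nora.
So the given relations leave the order of Nora and Kira undetermined.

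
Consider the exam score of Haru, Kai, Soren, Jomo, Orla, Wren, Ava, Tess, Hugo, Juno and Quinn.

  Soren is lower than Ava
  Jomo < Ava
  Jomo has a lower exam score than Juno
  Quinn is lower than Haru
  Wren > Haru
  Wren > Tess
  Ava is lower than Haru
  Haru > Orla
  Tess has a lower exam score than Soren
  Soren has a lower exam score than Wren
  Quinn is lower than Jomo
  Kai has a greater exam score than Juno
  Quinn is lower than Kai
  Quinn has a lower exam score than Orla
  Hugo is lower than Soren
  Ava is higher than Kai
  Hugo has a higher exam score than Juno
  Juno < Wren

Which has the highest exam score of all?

Wren

Chaining downward from Wren: directly below it, Tess, Juno, Soren, Haru; then Quinn, Jomo, Hugo, Orla, Ava; then Kai.
That covers every other element, and nothing is given above Wren, so Wren is the highest exam score.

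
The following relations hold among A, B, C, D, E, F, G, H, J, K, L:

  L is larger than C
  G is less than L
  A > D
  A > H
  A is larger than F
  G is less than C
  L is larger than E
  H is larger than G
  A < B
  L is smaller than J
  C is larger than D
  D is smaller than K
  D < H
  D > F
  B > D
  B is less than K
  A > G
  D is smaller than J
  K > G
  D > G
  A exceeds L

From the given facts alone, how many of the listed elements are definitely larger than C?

5

From C the given relations immediately reach L.
From those, A, J — 3 in total.
From those, B — 4 in total.
From those, K — 5 in total.
No other element is forced above C by the given relations, so the count is 5.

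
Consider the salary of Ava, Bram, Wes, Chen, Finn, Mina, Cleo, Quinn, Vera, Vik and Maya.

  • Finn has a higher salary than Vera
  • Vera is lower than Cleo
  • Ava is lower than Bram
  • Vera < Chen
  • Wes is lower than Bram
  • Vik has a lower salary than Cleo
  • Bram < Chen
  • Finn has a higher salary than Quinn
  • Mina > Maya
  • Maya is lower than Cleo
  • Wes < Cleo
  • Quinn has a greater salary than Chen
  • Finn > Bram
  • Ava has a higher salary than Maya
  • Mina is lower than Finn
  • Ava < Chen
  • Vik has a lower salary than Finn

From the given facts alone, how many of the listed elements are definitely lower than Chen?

From Chen the given relations immediately reach Vera, Ava, Bram.
From those, Maya, Wes — 5 in total.
Nothing else is reachable below Chen; 5 in all.

5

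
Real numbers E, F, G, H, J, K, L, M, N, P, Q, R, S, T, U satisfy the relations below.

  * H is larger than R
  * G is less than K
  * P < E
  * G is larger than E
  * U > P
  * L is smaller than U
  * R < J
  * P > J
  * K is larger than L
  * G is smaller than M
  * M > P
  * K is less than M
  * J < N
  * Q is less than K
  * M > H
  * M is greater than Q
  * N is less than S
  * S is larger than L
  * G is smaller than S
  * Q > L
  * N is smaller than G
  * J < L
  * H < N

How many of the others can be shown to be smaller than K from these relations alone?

9

The elements the relations force below K are R, H, J, L, N, Q, P, E, G — no chain reaches any other.
That is 9.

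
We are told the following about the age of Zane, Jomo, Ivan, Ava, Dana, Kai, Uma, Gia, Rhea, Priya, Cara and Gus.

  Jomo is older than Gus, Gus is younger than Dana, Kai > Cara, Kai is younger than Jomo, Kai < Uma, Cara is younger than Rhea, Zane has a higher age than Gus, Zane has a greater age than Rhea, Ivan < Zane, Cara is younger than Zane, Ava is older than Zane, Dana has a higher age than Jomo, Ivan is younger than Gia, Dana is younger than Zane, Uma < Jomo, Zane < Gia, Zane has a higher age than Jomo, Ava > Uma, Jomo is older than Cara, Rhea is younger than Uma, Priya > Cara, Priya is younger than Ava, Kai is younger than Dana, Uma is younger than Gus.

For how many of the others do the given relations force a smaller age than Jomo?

5

The elements the relations force below Jomo are Cara, Rhea, Kai, Uma, Gus — no chain reaches any other.
That is 5.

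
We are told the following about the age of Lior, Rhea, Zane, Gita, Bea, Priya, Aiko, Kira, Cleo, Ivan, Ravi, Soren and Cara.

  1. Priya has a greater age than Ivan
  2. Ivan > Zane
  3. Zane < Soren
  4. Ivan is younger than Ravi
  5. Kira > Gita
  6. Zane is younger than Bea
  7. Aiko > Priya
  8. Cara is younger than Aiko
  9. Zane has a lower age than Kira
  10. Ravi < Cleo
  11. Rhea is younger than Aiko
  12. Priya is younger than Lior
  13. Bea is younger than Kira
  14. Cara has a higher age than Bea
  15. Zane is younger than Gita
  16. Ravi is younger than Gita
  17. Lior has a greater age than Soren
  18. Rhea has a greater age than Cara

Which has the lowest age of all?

Zane

Ivan is not least since Zane < Ivan; Bea is not least since Zane < Bea; Cara is not least since Bea < Cara; Soren is not least since Zane < Soren; Priya is not least since Ivan < Priya; Lior is not least since Soren < Lior; Ravi is not least since Ivan < Ravi; Rhea is not least since Cara < Rhea; Aiko is not least since Cara < Aiko; Gita is not least since Zane < Gita; Kira is not least since Gita < Kira; Cleo is not least since Ravi < Cleo.
Only Zane has nothing below it, so Zane is the lowest age.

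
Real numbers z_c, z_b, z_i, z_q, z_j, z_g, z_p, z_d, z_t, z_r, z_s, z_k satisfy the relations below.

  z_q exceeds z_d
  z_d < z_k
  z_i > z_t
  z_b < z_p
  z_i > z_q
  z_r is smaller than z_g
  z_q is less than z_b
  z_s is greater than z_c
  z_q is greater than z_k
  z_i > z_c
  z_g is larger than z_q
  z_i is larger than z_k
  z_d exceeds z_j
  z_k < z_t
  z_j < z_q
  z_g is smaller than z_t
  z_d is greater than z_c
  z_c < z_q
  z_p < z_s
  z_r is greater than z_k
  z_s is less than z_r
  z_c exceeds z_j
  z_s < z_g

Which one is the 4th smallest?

z_k

The consecutive relations fix a unique order: z_j < z_c < z_d < z_k < z_q < z_b < z_p < z_s < z_r < z_g < z_t < z_i.
The 4th smallest is z_k.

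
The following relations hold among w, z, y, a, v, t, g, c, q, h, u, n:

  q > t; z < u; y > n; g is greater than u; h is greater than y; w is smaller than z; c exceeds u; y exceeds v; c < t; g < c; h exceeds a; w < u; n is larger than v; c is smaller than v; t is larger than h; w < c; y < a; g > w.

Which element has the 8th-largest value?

Piecing the relations together gives one ordering: w < z < u < g < c < v < n < y < a < h < t < q.
Counting 8 from the largest end gives c.

c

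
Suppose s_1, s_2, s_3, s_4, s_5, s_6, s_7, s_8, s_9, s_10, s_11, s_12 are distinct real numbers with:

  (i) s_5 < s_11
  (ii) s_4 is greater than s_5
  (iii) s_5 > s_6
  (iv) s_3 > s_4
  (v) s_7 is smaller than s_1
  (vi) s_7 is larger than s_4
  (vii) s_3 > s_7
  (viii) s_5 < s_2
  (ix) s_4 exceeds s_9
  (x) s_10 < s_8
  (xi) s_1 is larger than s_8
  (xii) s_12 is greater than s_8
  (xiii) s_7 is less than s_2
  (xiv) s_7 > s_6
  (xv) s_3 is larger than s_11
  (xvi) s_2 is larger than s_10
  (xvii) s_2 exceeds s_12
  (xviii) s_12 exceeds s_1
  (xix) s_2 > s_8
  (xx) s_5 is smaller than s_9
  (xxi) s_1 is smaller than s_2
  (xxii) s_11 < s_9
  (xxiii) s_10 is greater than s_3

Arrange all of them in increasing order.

Nothing is placed below s_6, so it is least; from there s_6 < s_5; s_5 < s_11; s_11 < s_9; s_9 < s_4; s_4 < s_7; s_7 < s_3; s_3 < s_10; s_10 < s_8; s_8 < s_1; s_1 < s_12; s_12 < s_2, each given directly.

s_6 < s_5 < s_11 < s_9 < s_4 < s_7 < s_3 < s_10 < s_8 < s_1 < s_12 < s_2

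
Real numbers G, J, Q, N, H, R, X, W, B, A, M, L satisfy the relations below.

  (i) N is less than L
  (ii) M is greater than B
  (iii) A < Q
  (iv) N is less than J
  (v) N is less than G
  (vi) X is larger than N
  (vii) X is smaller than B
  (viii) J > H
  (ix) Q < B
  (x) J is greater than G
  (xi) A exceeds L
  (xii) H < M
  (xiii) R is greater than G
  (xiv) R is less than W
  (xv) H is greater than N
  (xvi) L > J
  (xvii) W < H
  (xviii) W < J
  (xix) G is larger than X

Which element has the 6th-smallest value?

H

The consecutive relations fix a unique order: N < X < G < R < W < H < J < L < A < Q < B < M.
Counting 6 from the smallest end gives H.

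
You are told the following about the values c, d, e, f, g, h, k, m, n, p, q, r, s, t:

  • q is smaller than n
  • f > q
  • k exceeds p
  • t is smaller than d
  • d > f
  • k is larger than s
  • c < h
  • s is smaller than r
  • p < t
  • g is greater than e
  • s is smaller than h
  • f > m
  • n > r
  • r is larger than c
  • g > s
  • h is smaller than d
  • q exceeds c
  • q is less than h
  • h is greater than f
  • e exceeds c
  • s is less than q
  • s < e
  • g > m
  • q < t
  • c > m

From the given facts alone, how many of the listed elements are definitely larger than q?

From q the given relations immediately reach f, n, t, h.
From those, d — 5 in total.
Nothing else is reachable above q; 5 in all.

5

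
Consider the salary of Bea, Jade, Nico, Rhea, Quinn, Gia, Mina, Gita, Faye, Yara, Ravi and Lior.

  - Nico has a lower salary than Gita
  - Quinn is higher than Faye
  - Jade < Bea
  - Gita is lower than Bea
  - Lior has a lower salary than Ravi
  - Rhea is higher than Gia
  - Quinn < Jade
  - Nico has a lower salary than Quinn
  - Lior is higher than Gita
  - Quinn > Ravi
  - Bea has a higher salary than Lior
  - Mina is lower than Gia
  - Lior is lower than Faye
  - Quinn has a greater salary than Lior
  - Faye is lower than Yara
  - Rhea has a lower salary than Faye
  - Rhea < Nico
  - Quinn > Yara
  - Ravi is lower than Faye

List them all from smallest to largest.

Nothing is placed below Mina, so it is least; from there Mina < Gia; Gia < Rhea; Rhea < Nico; Nico < Gita; Gita < Lior; Lior < Ravi; Ravi < Faye; Faye < Yara; Yara < Quinn; Quinn < Jade; Jade < Bea, each given directly.

Mina < Gia < Rhea < Nico < Gita < Lior < Ravi < Faye < Yara < Quinn < Jade < Bea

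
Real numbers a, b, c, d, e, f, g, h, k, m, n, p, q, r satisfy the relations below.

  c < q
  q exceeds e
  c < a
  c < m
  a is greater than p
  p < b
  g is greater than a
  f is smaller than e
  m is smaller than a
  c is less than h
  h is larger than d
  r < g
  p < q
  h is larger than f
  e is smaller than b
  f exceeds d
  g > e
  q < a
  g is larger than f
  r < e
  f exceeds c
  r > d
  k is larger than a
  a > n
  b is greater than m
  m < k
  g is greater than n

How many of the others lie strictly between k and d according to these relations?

Chaining upward from d reaches: f, r, e, q, a, b, h, g.
Chaining downward from k reaches: c, m, f, p, n, r, e, q, a.
Strictly between d and k are those in both lists: f, r, e, q, a — 5 elements.

5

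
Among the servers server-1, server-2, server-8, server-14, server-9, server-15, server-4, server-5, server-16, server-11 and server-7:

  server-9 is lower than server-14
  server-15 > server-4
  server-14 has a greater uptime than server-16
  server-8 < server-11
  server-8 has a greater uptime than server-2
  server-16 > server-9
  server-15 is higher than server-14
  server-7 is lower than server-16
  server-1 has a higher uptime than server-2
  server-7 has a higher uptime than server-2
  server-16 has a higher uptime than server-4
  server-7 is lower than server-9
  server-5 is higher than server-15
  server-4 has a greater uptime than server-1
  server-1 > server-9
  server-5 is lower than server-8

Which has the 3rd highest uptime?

server-5

The consecutive relations fix a unique order: server-2 < server-7 < server-9 < server-1 < server-4 < server-16 < server-14 < server-15 < server-5 < server-8 < server-11.
Counting 3 from the largest end gives server-5.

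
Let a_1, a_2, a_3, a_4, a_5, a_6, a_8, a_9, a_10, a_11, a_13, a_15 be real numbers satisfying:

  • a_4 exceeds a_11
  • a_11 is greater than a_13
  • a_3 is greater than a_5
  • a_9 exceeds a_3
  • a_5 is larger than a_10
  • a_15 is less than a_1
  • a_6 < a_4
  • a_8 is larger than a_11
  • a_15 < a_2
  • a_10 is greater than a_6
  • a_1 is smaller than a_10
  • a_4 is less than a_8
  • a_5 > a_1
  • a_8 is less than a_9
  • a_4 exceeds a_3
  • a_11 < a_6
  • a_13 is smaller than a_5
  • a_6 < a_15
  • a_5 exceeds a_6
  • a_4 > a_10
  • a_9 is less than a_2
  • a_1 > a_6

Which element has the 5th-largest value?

The consecutive relations fix a unique order: a_13 < a_11 < a_6 < a_15 < a_1 < a_10 < a_5 < a_3 < a_4 < a_8 < a_9 < a_2.
The 5th largest is a_3.

a_3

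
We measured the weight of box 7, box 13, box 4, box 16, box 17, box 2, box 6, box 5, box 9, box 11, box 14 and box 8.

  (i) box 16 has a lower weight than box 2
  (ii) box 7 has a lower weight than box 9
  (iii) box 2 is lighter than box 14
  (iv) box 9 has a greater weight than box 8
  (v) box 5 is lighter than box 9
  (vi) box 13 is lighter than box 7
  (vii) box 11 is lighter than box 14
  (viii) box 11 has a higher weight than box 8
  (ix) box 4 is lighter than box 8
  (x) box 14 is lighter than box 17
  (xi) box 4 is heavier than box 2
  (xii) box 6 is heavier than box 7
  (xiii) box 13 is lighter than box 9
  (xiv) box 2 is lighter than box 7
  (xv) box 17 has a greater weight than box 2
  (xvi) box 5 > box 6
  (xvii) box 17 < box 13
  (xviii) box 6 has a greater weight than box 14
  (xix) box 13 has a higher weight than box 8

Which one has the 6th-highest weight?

Piecing the relations together gives one ordering: box 16 < box 2 < box 4 < box 8 < box 11 < box 14 < box 17 < box 13 < box 7 < box 6 < box 5 < box 9.
The 6th largest is box 17.

box 17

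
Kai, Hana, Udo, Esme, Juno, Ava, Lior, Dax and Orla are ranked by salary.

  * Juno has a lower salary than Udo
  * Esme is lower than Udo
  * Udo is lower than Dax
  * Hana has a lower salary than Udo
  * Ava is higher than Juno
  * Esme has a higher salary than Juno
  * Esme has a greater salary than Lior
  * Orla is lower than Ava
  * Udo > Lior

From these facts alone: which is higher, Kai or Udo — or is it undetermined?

undetermined

Following every chain through Kai: nothing is chained to Kai.
Udo is not reached, and no chain runs the other way from Udo to Kai.
So the given relations leave the order of Kai and Udo undetermined.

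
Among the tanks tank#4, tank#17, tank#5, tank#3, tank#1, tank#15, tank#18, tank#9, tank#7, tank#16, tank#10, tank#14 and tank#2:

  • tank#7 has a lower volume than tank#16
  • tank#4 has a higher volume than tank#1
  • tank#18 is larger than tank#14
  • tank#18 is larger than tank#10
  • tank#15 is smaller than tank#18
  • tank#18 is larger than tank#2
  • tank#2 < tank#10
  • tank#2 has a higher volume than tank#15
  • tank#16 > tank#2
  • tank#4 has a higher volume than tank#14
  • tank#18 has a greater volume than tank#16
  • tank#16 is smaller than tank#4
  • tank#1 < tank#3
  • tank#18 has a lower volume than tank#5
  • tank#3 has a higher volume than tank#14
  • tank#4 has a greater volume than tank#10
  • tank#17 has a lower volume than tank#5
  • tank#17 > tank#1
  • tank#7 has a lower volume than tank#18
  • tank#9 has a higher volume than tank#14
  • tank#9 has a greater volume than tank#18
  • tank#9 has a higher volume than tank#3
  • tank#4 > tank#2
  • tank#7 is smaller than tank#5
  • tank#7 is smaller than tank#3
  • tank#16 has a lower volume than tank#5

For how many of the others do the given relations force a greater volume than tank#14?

5

The elements the relations force above tank#14 are tank#18, tank#5, tank#3, tank#9, tank#4 — no chain reaches any other.
That is 5.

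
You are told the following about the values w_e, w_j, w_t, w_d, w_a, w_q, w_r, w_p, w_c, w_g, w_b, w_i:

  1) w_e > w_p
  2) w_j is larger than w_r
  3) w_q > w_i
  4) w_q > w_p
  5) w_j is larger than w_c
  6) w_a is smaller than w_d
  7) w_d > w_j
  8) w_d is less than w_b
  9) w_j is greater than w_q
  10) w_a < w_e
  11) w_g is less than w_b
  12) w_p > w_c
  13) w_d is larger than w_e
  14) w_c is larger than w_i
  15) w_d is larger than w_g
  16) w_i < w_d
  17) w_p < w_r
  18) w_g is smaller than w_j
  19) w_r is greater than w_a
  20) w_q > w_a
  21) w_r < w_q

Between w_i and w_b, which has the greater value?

w_i < w_c < w_p < w_r < w_q < w_j < w_d < w_b, by transitivity through w_c, w_p, w_r, w_q, w_j, w_d.
So w_i < w_b; w_b is the larger of the two.

w_b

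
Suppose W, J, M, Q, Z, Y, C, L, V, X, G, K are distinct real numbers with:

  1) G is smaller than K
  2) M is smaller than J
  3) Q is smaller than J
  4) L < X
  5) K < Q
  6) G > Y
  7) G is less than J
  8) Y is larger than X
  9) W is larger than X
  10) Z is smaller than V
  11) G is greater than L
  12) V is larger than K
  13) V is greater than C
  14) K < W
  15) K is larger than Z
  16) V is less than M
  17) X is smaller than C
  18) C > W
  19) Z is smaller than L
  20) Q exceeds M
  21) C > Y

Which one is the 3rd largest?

Chaining the given pairs: Z < L < X < Y < G < K < W < C < V < M < Q < J.
The 3rd largest is M.

M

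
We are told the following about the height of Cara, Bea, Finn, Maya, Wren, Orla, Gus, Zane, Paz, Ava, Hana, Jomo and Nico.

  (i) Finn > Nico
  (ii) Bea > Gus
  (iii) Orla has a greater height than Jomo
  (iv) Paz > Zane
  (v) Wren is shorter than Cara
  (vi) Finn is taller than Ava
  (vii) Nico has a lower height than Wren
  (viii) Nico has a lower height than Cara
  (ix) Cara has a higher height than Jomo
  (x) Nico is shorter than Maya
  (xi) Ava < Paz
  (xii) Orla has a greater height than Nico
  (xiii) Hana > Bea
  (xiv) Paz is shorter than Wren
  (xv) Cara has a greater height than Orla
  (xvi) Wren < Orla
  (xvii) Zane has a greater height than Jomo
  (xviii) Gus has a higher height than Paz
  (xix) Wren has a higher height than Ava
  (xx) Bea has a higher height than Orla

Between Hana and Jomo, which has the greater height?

Hana

Chaining the given relations: Jomo < Zane < Paz < Wren < Orla < Bea < Hana.
So Jomo < Hana; Hana is the taller of the two.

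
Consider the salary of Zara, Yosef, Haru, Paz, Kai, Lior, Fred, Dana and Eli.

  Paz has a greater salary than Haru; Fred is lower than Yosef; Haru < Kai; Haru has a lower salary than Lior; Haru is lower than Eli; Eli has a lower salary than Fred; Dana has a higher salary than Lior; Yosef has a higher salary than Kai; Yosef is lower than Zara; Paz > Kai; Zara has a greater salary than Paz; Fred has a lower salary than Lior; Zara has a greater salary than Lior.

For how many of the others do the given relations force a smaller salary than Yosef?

The elements the relations force below Yosef are Haru, Kai, Eli, Fred — no chain reaches any other.
That is 4.

4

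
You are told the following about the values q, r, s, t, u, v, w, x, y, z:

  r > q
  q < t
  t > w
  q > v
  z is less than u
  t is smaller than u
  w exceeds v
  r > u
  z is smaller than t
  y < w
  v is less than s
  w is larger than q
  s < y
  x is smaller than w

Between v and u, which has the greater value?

u

Link the given pairs in sequence: v < s; s < y; y < w; w < t; t < u.
Chaining these gives v < s < y < w < t < u.
So v < u; u is the larger of the two.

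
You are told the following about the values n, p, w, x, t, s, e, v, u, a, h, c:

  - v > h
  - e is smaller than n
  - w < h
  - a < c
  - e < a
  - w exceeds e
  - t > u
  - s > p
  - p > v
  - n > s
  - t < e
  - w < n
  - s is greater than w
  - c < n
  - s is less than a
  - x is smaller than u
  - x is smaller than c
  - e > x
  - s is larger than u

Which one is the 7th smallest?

v

The consecutive relations fix a unique order: x < u < t < e < w < h < v < p < s < a < c < n.
Counting 7 from the smallest end gives v.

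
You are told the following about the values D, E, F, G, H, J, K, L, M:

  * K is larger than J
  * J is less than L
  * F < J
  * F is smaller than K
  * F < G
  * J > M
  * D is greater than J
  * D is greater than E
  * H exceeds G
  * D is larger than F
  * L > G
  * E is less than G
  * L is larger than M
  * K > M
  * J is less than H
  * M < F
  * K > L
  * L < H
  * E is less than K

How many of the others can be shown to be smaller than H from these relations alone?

6

From H the given relations immediately reach J, G, L.
From those, M, E, F — 6 in total.
No other element is forced below H by the given relations, so the count is 6.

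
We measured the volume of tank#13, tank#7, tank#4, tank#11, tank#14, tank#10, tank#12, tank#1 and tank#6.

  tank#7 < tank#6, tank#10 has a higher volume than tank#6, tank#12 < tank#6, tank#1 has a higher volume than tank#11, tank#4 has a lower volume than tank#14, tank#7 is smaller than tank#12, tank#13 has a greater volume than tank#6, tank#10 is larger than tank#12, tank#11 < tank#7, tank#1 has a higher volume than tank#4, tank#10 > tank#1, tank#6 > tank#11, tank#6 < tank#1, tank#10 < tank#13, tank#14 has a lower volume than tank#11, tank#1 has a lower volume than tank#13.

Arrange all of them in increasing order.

Each adjacent pair is fixed by a given relation: tank#4 < tank#14; tank#14 < tank#11; tank#11 < tank#7; tank#7 < tank#12; tank#12 < tank#6; tank#6 < tank#1; tank#1 < tank#10; tank#10 < tank#13. Chaining them end to end gives the full order.

tank#4 < tank#14 < tank#11 < tank#7 < tank#12 < tank#6 < tank#1 < tank#10 < tank#13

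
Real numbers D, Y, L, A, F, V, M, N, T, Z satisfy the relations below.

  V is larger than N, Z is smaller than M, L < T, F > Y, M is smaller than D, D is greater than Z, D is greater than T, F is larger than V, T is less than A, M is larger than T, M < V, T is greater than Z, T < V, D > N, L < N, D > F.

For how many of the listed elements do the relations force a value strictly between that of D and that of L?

The relations place L below D. An element lies strictly between them when it is forced above L and also forced below D.
Above L: {T, M, A, N, V, F}. Below D: {Z, Y, T, M, N, V, F}.
Intersection: {T, M, N, V, F} — 5.

5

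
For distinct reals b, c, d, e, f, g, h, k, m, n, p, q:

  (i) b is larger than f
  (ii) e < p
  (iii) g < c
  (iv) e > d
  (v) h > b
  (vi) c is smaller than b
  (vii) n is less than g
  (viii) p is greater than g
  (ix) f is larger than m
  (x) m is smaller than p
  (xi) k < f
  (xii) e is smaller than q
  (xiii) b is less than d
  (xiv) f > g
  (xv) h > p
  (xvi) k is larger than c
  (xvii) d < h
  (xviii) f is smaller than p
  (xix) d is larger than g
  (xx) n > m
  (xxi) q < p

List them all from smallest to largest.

m < n < g < c < k < f < b < d < e < q < p < h

The consecutive links are each given: m < n; n < g; g < c; c < k; k < f; f < b; b < d; d < e; e < q; q < p; p < h.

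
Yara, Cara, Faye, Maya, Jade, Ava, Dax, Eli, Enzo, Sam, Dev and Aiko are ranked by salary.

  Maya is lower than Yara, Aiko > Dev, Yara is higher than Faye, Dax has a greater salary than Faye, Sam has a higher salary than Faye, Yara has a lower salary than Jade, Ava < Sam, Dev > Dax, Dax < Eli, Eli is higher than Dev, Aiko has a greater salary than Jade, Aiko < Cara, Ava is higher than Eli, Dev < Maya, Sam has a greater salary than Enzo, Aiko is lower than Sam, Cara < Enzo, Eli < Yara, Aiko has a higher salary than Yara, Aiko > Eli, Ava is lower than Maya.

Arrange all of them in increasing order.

The consecutive links are each given: Faye < Dax; Dax < Dev; Dev < Eli; Eli < Ava; Ava < Maya; Maya < Yara; Yara < Jade; Jade < Aiko; Aiko < Cara; Cara < Enzo; Enzo < Sam.

Faye < Dax < Dev < Eli < Ava < Maya < Yara < Jade < Aiko < Cara < Enzo < Sam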